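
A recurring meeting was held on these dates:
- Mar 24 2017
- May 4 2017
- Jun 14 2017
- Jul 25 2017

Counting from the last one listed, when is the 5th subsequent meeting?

Every event comes 41 days after the last (41, 41, 41).
Jul 25 2017 + 41 days = Sep 4 2017.
Sep 4 2017 + 41 days = Oct 15 2017.
Oct 15 2017 + 41 days = Nov 25 2017.
Nov 25 2017 + 41 days = Jan 5 2018.
Jan 5 2018 + 41 days = Feb 15 2018.

Feb 15 2018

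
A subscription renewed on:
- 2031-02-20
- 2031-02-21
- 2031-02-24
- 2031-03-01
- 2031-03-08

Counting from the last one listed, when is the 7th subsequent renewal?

2031-06-21

Gaps: 1, 3, 5, 7 days — each gap is 2 larger than the previous one.
Next gap: 9 days. 2031-03-08 + 9 days = 2031-03-17.
Next gap: 11 days. 2031-03-17 + 11 days = 2031-03-28.
Next gap: 13 days. 2031-03-28 + 13 days = 2031-04-10.
Next gap: 15 days. 2031-04-10 + 15 days = 2031-04-25.
Next gap: 17 days. 2031-04-25 + 17 days = 2031-05-12.
Next gap: 19 days. 2031-05-12 + 19 days = 2031-05-31.
Next gap: 21 days. 2031-05-31 + 21 days = 2031-06-21.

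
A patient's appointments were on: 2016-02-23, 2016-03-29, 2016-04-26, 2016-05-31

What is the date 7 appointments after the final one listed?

2016-12-27

All Tuesdays; the gaps (35, 28, 35) vary with month length.
This is the last Tuesday of each month.
June 2016 ends with Tuesday 2016-06-28.
July 2016 ends with Tuesday 2016-07-26.
August 2016 ends with Tuesday 2016-08-30.
Last Tuesday of September 2016: 2016-09-27.
October 2016 ends with Tuesday 2016-10-25.
November 2016 ends with Tuesday 2016-11-29.
Last Tuesday of December 2016: 2016-12-27.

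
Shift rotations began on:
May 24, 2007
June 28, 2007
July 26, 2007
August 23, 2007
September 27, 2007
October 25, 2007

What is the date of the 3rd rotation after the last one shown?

All dates are Thursdays, 35, 28, 28, 35, 28 days apart.
Specifically, the 4th Thursday of each month.
4th Thursday of November 2007: November 22, 2007.
December 2007 — 4th Thursday is December 27, 2007.
4th Thursday of January 2008: January 24, 2008.

January 24, 2008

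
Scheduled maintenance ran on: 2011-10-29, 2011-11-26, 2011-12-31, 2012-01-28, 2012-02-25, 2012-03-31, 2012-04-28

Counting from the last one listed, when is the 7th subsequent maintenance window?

All Saturdays; the gaps (28, 35, 28, 28, 35, 28) vary with month length.
This is the last Saturday of each month.
May 2012 ends with Saturday 2012-05-26.
Last Saturday of June 2012: 2012-06-30.
Last Saturday of July 2012: 2012-07-28.
Last Saturday of August 2012: 2012-08-25.
September 2012 ends with Saturday 2012-09-29.
October 2012 ends with Saturday 2012-10-27.
November 2012 ends with Saturday 2012-11-24.

2012-11-24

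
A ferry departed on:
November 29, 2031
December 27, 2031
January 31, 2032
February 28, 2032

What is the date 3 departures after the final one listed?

These are Saturdays with 28, 35, 28-day gaps.
Each is the final Saturday of its month — November 29, 2031 is past the 28th, so '4th Saturday' doesn't fit.
Last Saturday of March 2032: March 27, 2032.
Last Saturday of April 2032: April 24, 2032.
May 2032 ends with Saturday May 29, 2032.

May 29, 2032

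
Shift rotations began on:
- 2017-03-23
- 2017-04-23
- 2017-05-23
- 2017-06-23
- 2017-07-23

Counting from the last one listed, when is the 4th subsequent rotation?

Each date is the 23rd; the gaps (31, 30, 31, 30) track the month lengths.
The rule is the 23rd of each month.
Next: August 2017 → 2017-08-23.
Next: September 2017 → 2017-09-23.
Next: October 2017 → 2017-10-23.
Next: November 2017 → 2017-11-23.

2017-11-23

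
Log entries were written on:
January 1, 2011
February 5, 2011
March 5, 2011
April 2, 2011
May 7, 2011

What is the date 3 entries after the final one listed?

These are Saturdays at 28- or 35-day spacing (35, 28, 28, 35).
The pattern: 1st Saturday of the month.
June 2011 — 1st Saturday is June 4, 2011.
1st Saturday of July 2011: July 2, 2011.
1st Saturday of August 2011: August 6, 2011.

August 6, 2011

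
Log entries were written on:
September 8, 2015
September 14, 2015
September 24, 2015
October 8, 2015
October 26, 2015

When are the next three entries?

November 17, 2015; December 13, 2015; January 12, 2016

Gaps: 6, 10, 14, 18 days — each gap is 4 larger than the previous one.
Next gap: 22 days. October 26, 2015 + 22 days = November 17, 2015.
Next gap: 26 days. November 17, 2015 + 26 days = December 13, 2015.
Next gap: 30 days. December 13, 2015 + 30 days = January 12, 2016.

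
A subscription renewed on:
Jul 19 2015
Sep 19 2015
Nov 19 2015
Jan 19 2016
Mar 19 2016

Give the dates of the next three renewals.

May 19 2016, Jul 19 2016, Sep 19 2016

Each date is the 19th; the gaps (62, 61, 61, 60) track the month lengths.
The rule is the 19th of every 2 months.
Next: May 2016 → May 19 2016.
July 2016: Jul 19 2016.
Next: September 2016 → Sep 19 2016.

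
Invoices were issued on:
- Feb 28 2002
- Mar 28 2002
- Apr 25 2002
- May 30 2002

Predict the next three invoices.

Every date is a Thursday; gaps 28, 28, 35 days.
Each is the last Thursday of its month (at least one falls on the 29th or later, ruling out '4th Thursday').
June 2002 ends with Thursday Jun 27 2002.
Last Thursday of July 2002: Jul 25 2002.
Last Thursday of August 2002: Aug 29 2002.

Jun 27 2002, Jul 25 2002, Aug 29 2002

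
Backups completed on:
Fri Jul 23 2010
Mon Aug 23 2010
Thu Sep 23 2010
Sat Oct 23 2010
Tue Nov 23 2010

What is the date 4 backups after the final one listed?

Gaps: 31, 31, 30, 31 days — not constant. Every event is on the 23rd of the month.
Pattern: the 23rd of each month.
December 2010: Thu Dec 23 2010.
January 2011: Sun Jan 23 2011.
February 2011: Wed Feb 23 2011.
March 2011: Wed Mar 23 2011.

Wed Mar 23 2011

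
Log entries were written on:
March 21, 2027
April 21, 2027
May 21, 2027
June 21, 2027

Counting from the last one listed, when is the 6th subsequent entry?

The day-of-month is always 21 (31, 30, 31 days between events).
So this recurs on the 21st of each month.
July 2027: July 21, 2027.
Next: August 2027 → August 21, 2027.
Next: September 2027 → September 21, 2027.
Next: October 2027 → October 21, 2027.
Next: November 2027 → November 21, 2027.
Next: December 2027 → December 21, 2027.

December 21, 2027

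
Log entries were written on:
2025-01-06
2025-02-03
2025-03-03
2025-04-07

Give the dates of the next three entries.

These are Mondays at 28- or 35-day spacing (28, 28, 35).
The pattern: 1st Monday of the month.
1st Monday of May 2025: 2025-05-05.
1st Monday of June 2025: 2025-06-02.
1st Monday of July 2025: 2025-07-07.

2025-05-05, 2025-06-02, 2025-07-07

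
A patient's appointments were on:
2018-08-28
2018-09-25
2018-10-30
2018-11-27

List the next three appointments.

These are Tuesdays with 28, 35, 28-day gaps.
Each is the final Tuesday of its month — 2018-10-30 is past the 28th, so '4th Tuesday' doesn't fit.
Last Tuesday of December 2018: 2018-12-25.
January 2019 ends with Tuesday 2019-01-29.
February 2019 ends with Tuesday 2019-02-26.

2018-12-25, 2019-01-29, 2019-02-26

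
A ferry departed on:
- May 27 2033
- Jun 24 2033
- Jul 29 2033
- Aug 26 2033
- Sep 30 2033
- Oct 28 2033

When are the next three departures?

Nov 25 2033, Dec 30 2033, Jan 27 2034

These are Fridays with 28, 35, 28, 35, 28-day gaps.
Each is the final Friday of its month — Jul 29 2033 is past the 28th, so '4th Friday' doesn't fit.
Last Friday of November 2033: Nov 25 2033.
Last Friday of December 2033: Dec 30 2033.
January 2034 ends with Friday Jan 27 2034.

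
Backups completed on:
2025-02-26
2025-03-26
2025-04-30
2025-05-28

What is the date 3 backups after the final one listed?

Every date is a Wednesday; gaps 28, 35, 28 days.
Each is the last Wednesday of its month (at least one falls on the 29th or later, ruling out '4th Wednesday').
Last Wednesday of June 2025: 2025-06-25.
Last Wednesday of July 2025: 2025-07-30.
Last Wednesday of August 2025: 2025-08-27.

2025-08-27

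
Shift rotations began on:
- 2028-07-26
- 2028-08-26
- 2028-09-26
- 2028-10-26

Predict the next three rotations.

Gaps: 31, 31, 30 days — not constant. Every event is on the 26th of the month.
Pattern: the 26th of each month.
Next: November 2028 → 2028-11-26.
December 2028: 2028-12-26.
Next: January 2029 → 2029-01-26.

2028-11-26, 2028-12-26, 2029-01-26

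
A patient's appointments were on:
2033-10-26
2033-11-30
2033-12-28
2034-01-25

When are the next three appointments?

2034-02-22, 2034-03-29, 2034-04-26

Every date is a Wednesday; gaps 35, 28, 28 days.
Each is the last Wednesday of its month (at least one falls on the 29th or later, ruling out '4th Wednesday').
Last Wednesday of February 2034: 2034-02-22.
March 2034 ends with Wednesday 2034-03-29.
April 2034 ends with Wednesday 2034-04-26.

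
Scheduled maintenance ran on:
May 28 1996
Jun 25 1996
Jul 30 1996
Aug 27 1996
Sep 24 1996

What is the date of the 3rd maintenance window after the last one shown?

All Tuesdays; the gaps (28, 35, 28, 28) vary with month length.
This is the last Tuesday of each month.
October 1996 ends with Tuesday Oct 29 1996.
Last Tuesday of November 1996: Nov 26 1996.
December 1996 ends with Tuesday Dec 31 1996.

Dec 31 1996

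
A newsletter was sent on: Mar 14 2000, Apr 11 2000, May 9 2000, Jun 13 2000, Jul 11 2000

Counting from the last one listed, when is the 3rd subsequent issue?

Oct 10 2000

All dates are Tuesdays, 28, 28, 35, 28 days apart.
Specifically, the 2nd Tuesday of each month.
2nd Tuesday of August 2000: Aug 8 2000.
2nd Tuesday of September 2000: Sep 12 2000.
2nd Tuesday of October 2000: Oct 10 2000.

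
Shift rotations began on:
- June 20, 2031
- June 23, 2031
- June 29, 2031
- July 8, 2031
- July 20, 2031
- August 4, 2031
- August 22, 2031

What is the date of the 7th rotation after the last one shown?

March 19, 2032

The spacing grows by 3 each time: 3, 6, 9, 12, 15, 18 days.
Next gap: 21 days. August 22, 2031 + 21 days = September 12, 2031.
Next gap: 24 days. September 12, 2031 + 24 days = October 6, 2031.
Next gap: 27 days. October 6, 2031 + 27 days = November 2, 2031.
Next gap: 30 days. November 2, 2031 + 30 days = December 2, 2031.
Next gap: 33 days. December 2, 2031 + 33 days = January 4, 2032.
Next gap: 36 days. January 4, 2032 + 36 days = February 9, 2032.
Next gap: 39 days. February 9, 2032 + 39 days = March 19, 2032.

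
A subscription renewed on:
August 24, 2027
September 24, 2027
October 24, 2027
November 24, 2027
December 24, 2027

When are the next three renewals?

Each date is the 24th; the gaps (31, 30, 31, 30) track the month lengths.
The rule is the 24th of each month.
Next: January 2028 → January 24, 2028.
February 2028: February 24, 2028.
Next: March 2028 → March 24, 2028.

January 24, 2028; February 24, 2028; March 24, 2028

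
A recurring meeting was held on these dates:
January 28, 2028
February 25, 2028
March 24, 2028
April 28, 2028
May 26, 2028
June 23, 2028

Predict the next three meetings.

These are Fridays at 28- or 35-day spacing (28, 28, 35, 28, 28).
The pattern: 4th Friday of the month.
4th Friday of July 2028: July 28, 2028.
4th Friday of August 2028: August 25, 2028.
4th Friday of September 2028: September 22, 2028.

July 28, 2028; August 25, 2028; September 22, 2028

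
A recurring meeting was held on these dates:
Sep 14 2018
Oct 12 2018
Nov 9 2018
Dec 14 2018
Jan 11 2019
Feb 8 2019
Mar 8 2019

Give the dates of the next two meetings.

Apr 12 2019, May 10 2019

These are Fridays at 28- or 35-day spacing (28, 28, 35, 28, 28, 28).
The pattern: 2nd Friday of the month.
April 2019 — 2nd Friday is Apr 12 2019.
May 2019 — 2nd Friday is May 10 2019.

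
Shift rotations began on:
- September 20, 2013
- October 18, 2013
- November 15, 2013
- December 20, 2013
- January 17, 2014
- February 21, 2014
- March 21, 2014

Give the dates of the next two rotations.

These are Fridays at 28- or 35-day spacing (28, 28, 35, 28, 35, 28).
The pattern: 3rd Friday of the month.
3rd Friday of April 2014: April 18, 2014.
3rd Friday of May 2014: May 16, 2014.

April 18, 2014; May 16, 2014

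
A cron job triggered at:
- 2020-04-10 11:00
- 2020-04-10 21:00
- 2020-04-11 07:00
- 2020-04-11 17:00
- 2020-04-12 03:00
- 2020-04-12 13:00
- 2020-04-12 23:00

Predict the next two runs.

The interval is a steady 10 hours (10, 10, 10, 10, 10, 10).
2020-04-12 23:00 + 10 h = 2020-04-13 09:00.
2020-04-13 09:00 + 10 h = 2020-04-13 19:00.

2020-04-13 09:00, 2020-04-13 19:00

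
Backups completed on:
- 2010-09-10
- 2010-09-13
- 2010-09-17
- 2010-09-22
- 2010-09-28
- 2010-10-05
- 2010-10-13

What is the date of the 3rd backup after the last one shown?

2010-11-12

Gaps: 3, 4, 5, 6, 7, 8 days — each gap is 1 larger than the previous one.
Next gap: 9 days. 2010-10-13 + 9 days = 2010-10-22.
Next gap: 10 days. 2010-10-22 + 10 days = 2010-11-01.
Next gap: 11 days. 2010-11-01 + 11 days = 2010-11-12.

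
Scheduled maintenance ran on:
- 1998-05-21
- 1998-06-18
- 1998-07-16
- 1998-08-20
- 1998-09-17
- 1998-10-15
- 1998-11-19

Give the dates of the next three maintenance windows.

1998-12-17, 1999-01-21, 1999-02-18

All dates are Thursdays, 28, 28, 35, 28, 28, 35 days apart.
Specifically, the 3rd Thursday of each month.
3rd Thursday of December 1998: 1998-12-17.
January 1999 — 3rd Thursday is 1999-01-21.
February 1999 — 3rd Thursday is 1999-02-18.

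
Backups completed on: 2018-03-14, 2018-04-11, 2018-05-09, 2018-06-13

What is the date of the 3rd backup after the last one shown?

2018-09-12

Gaps: 28, 28, 35 days — a mix of 28 and 35. Every date is a Wednesday.
Each is the 2nd Wednesday of its month.
July 2018 — 2nd Wednesday is 2018-07-11.
August 2018 — 2nd Wednesday is 2018-08-08.
September 2018 — 2nd Wednesday is 2018-09-12.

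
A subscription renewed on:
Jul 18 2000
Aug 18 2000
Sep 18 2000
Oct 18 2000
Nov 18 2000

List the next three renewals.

Dec 18 2000, Jan 18 2001, Feb 18 2001

Gaps: 31, 31, 30, 31 days — not constant. Every event is on the 18th of the month.
Pattern: the 18th of each month.
December 2000: Dec 18 2000.
Next: January 2001 → Jan 18 2001.
February 2001: Feb 18 2001.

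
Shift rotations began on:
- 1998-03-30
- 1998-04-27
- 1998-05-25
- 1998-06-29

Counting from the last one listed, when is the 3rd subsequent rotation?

1998-09-28

These are Mondays with 28, 28, 35-day gaps.
Each is the final Monday of its month — 1998-03-30 is past the 28th, so '4th Monday' doesn't fit.
July 1998 ends with Monday 1998-07-27.
August 1998 ends with Monday 1998-08-31.
September 1998 ends with Monday 1998-09-28.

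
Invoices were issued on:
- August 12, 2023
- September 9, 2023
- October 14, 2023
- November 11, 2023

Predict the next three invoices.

December 9, 2023; January 13, 2024; February 10, 2024

All dates are Saturdays, 28, 35, 28 days apart.
Specifically, the 2nd Saturday of each month.
December 2023 — 2nd Saturday is December 9, 2023.
2nd Saturday of January 2024: January 13, 2024.
2nd Saturday of February 2024: February 10, 2024.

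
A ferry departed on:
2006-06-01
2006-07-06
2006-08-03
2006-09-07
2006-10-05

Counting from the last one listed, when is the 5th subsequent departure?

2007-03-01

All dates are Thursdays, 35, 28, 35, 28 days apart.
Specifically, the 1st Thursday of each month.
1st Thursday of November 2006: 2006-11-02.
December 2006 — 1st Thursday is 2006-12-07.
1st Thursday of January 2007: 2007-01-04.
1st Thursday of February 2007: 2007-02-01.
March 2007 — 1st Thursday is 2007-03-01.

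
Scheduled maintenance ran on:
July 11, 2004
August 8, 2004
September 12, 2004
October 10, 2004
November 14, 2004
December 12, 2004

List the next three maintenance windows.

January 9, 2005; February 13, 2005; March 13, 2005

All dates are Sundays, 28, 35, 28, 35, 28 days apart.
Specifically, the 2nd Sunday of each month.
January 2005 — 2nd Sunday is January 9, 2005.
2nd Sunday of February 2005: February 13, 2005.
2nd Sunday of March 2005: March 13, 2005.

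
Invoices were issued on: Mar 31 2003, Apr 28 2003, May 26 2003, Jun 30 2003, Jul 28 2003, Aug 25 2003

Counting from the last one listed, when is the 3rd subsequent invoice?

These are Mondays with 28, 28, 35, 28, 28-day gaps.
Each is the final Monday of its month — Mar 31 2003 is past the 28th, so '4th Monday' doesn't fit.
September 2003 ends with Monday Sep 29 2003.
Last Monday of October 2003: Oct 27 2003.
Last Monday of November 2003: Nov 24 2003.

Nov 24 2003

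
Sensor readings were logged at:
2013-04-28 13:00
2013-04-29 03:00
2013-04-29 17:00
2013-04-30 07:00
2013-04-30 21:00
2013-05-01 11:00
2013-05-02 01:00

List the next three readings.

2013-05-02 15:00, 2013-05-03 05:00, 2013-05-03 19:00

Gaps: 14, 14, 14, 14, 14, 14 hours — each event is 14 hours after the previous one.
2013-05-02 01:00 + 14 h = 2013-05-02 15:00.
2013-05-02 15:00 + 14 h = 2013-05-03 05:00.
2013-05-03 05:00 + 14 h = 2013-05-03 19:00.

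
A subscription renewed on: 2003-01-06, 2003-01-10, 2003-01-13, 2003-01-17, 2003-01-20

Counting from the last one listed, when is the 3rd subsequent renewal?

Gaps: 4, 3, 4, 3 days — not constant, but cyclic with period 2.
The events fall on every Monday and Friday.
Next Friday: 2003-01-24.
Next Monday: 2003-01-27.
Next Friday: 2003-01-31.

2003-01-31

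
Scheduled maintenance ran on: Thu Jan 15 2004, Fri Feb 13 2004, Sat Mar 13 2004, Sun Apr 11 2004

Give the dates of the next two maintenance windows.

Mon May 10 2004, Tue Jun 8 2004

Every event comes 29 days after the last (29, 29, 29).
Sun Apr 11 2004 + 29 days = Mon May 10 2004.
Mon May 10 2004 + 29 days = Tue Jun 8 2004.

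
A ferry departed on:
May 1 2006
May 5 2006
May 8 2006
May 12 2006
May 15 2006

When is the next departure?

Every event lands on a Monday or Friday (gaps cycle 4, 3, 4, 3).
So the schedule is: every Monday and Friday.
Next Friday: May 19 2006.

May 19 2006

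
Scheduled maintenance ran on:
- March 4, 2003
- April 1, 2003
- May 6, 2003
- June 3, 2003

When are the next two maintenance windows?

July 1, 2003; August 5, 2003

These are Tuesdays at 28- or 35-day spacing (28, 35, 28).
The pattern: 1st Tuesday of the month.
July 2003 — 1st Tuesday is July 1, 2003.
August 2003 — 1st Tuesday is August 5, 2003.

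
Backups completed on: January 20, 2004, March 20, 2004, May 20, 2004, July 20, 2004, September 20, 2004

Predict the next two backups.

November 20, 2004; January 20, 2005

Gaps: 60, 61, 61, 62 days — not constant. Every event is on the 20th of the month.
Pattern: the 20th of every 2 months.
November 2004: November 20, 2004.
January 2005: January 20, 2005.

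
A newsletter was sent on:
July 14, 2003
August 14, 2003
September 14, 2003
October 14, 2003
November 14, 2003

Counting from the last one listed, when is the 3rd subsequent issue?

The day-of-month is always 14 (31, 31, 30, 31 days between events).
So this recurs on the 14th of each month.
December 2003: December 14, 2003.
January 2004: January 14, 2004.
Next: February 2004 → February 14, 2004.

February 14, 2004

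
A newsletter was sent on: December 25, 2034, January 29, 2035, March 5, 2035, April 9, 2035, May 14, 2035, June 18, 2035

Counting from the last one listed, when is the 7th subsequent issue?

Gaps between consecutive events: 35, 35, 35, 35, 35 days — a constant 35-day interval.
June 18, 2035 + 35 days = July 23, 2035.
July 23, 2035 + 35 days = August 27, 2035.
August 27, 2035 + 35 days = October 1, 2035.
October 1, 2035 + 35 days = November 5, 2035.
November 5, 2035 + 35 days = December 10, 2035.
December 10, 2035 + 35 days = January 14, 2036.
January 14, 2036 + 35 days = February 18, 2036.

February 18, 2036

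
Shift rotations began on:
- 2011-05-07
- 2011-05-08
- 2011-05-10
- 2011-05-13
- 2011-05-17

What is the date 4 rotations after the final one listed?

The spacing grows by 1 each time: 1, 2, 3, 4 days.
Next gap: 5 days. 2011-05-17 + 5 days = 2011-05-22.
Next gap: 6 days. 2011-05-22 + 6 days = 2011-05-28.
Next gap: 7 days. 2011-05-28 + 7 days = 2011-06-04.
Next gap: 8 days. 2011-06-04 + 8 days = 2011-06-12.

2011-06-12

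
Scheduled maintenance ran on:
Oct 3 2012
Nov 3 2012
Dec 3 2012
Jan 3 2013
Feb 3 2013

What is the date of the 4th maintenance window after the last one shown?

Jun 3 2013

Gaps: 31, 30, 31, 31 days — not constant. Every event is on the 3rd of the month.
Pattern: the 3rd of each month.
Next: March 2013 → Mar 3 2013.
Next: April 2013 → Apr 3 2013.
Next: May 2013 → May 3 2013.
Next: June 2013 → Jun 3 2013.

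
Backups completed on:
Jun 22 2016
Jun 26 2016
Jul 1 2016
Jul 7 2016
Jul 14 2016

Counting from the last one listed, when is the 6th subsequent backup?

Sep 15 2016

The spacing grows by 1 each time: 4, 5, 6, 7 days.
Next gap: 8 days. Jul 14 2016 + 8 days = Jul 22 2016.
Next gap: 9 days. Jul 22 2016 + 9 days = Jul 31 2016.
Next gap: 10 days. Jul 31 2016 + 10 days = Aug 10 2016.
Next gap: 11 days. Aug 10 2016 + 11 days = Aug 21 2016.
Next gap: 12 days. Aug 21 2016 + 12 days = Sep 2 2016.
Next gap: 13 days. Sep 2 2016 + 13 days = Sep 15 2016.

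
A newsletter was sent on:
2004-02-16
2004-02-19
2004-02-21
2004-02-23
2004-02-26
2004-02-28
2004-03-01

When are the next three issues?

The gap pattern 3, 2, 2, 3, 2, 2 repeats every 3 events.
These are the Mondays, Thursdays and Saturdays of each week.
Next Thursday: 2004-03-04.
The following Saturday is 2004-03-06.
Next Monday: 2004-03-08.

2004-03-04, 2004-03-06, 2004-03-08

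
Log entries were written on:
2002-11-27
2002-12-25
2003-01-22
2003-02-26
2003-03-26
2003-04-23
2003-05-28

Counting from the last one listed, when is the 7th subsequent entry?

Gaps: 28, 28, 35, 28, 28, 35 days — a mix of 28 and 35. Every date is a Wednesday.
Each is the 4th Wednesday of its month.
4th Wednesday of June 2003: 2003-06-25.
July 2003 — 4th Wednesday is 2003-07-23.
4th Wednesday of August 2003: 2003-08-27.
4th Wednesday of September 2003: 2003-09-24.
October 2003 — 4th Wednesday is 2003-10-22.
November 2003 — 4th Wednesday is 2003-11-26.
4th Wednesday of December 2003: 2003-12-24.

2003-12-24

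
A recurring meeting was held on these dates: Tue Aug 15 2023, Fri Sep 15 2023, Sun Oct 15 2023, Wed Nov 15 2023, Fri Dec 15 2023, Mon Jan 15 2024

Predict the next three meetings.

Thu Feb 15 2024, Fri Mar 15 2024, Mon Apr 15 2024

Gaps: 31, 30, 31, 30, 31 days — not constant. Every event is on the 15th of the month.
Pattern: the 15th of each month.
February 2024: Thu Feb 15 2024.
Next: March 2024 → Fri Mar 15 2024.
April 2024: Mon Apr 15 2024.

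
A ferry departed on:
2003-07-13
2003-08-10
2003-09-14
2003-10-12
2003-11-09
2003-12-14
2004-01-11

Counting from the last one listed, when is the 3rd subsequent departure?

All dates are Sundays, 28, 35, 28, 28, 35, 28 days apart.
Specifically, the 2nd Sunday of each month.
February 2004 — 2nd Sunday is 2004-02-08.
March 2004 — 2nd Sunday is 2004-03-14.
April 2004 — 2nd Sunday is 2004-04-11.

2004-04-11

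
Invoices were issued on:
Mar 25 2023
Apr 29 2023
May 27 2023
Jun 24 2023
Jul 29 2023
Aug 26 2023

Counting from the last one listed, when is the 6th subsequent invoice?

Feb 24 2024

All Saturdays; the gaps (35, 28, 28, 35, 28) vary with month length.
This is the last Saturday of each month.
Last Saturday of September 2023: Sep 30 2023.
October 2023 ends with Saturday Oct 28 2023.
Last Saturday of November 2023: Nov 25 2023.
December 2023 ends with Saturday Dec 30 2023.
January 2024 ends with Saturday Jan 27 2024.
February 2024 ends with Saturday Feb 24 2024.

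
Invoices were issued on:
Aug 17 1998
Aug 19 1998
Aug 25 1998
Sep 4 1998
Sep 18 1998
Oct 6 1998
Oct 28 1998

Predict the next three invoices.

Nov 23 1998, Dec 23 1998, Jan 26 1999

Intervals are 2, 6, 10, 14, 18, 22 days — an arithmetic progression with common difference 4.
Next gap: 26 days. Oct 28 1998 + 26 days = Nov 23 1998.
Next gap: 30 days. Nov 23 1998 + 30 days = Dec 23 1998.
Next gap: 34 days. Dec 23 1998 + 34 days = Jan 26 1999.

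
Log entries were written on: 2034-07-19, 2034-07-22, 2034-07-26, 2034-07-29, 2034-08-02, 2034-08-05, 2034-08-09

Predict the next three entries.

The gap pattern 3, 4, 3, 4, 3, 4 repeats every 2 events.
These are the Wednesdays and Saturdays of each week.
Next Saturday: 2034-08-12.
The following Wednesday is 2034-08-16.
Next Saturday: 2034-08-19.

2034-08-12, 2034-08-16, 2034-08-19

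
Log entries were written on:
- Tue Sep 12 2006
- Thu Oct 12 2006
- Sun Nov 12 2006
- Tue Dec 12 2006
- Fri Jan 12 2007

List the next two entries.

Each date is the 12th; the gaps (30, 31, 30, 31) track the month lengths.
The rule is the 12th of each month.
Next: February 2007 → Mon Feb 12 2007.
March 2007: Mon Mar 12 2007.

Mon Feb 12 2007, Mon Mar 12 2007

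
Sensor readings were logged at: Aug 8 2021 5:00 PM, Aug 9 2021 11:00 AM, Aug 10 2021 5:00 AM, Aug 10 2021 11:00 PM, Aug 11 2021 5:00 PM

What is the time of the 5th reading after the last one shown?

Spacing: 18, 18, 18, 18 h — constant 18 h.
Aug 11 2021 5:00 PM + 18 h = Aug 12 2021 11:00 AM.
Aug 12 2021 11:00 AM + 18 h = Aug 13 2021 5:00 AM.
Aug 13 2021 5:00 AM + 18 h = Aug 13 2021 11:00 PM.
Aug 13 2021 11:00 PM + 18 h = Aug 14 2021 5:00 PM.
Aug 14 2021 5:00 PM + 18 h = Aug 15 2021 11:00 AM.

Aug 15 2021 11:00 AM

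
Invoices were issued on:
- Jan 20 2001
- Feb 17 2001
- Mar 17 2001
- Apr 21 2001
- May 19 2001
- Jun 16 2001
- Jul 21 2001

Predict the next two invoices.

Aug 18 2001, Sep 15 2001

Gaps: 28, 28, 35, 28, 28, 35 days — a mix of 28 and 35. Every date is a Saturday.
Each is the 3rd Saturday of its month.
3rd Saturday of August 2001: Aug 18 2001.
3rd Saturday of September 2001: Sep 15 2001.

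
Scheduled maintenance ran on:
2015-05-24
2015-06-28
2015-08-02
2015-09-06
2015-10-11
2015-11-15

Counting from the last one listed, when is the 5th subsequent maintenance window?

The spacing is 35, 35, 35, 35, 35 days — always 35 days.
2015-11-15 + 35 days = 2015-12-20.
2015-12-20 + 35 days = 2016-01-24.
2016-01-24 + 35 days = 2016-02-28.
2016-02-28 + 35 days = 2016-04-03.
2016-04-03 + 35 days = 2016-05-08.

2016-05-08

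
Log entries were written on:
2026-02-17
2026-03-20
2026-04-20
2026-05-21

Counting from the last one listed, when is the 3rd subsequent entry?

2026-08-22

Gaps between consecutive events: 31, 31, 31 days — a constant 31-day interval.
2026-05-21 + 31 days = 2026-06-21.
2026-06-21 + 31 days = 2026-07-22.
2026-07-22 + 31 days = 2026-08-22.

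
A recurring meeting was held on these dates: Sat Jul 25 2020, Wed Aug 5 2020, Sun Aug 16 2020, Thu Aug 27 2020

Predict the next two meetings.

Gaps between consecutive events: 11, 11, 11 days — a constant 11-day interval.
Thu Aug 27 2020 + 11 days = Mon Sep 7 2020.
Mon Sep 7 2020 + 11 days = Fri Sep 18 2020.

Mon Sep 7 2020, Fri Sep 18 2020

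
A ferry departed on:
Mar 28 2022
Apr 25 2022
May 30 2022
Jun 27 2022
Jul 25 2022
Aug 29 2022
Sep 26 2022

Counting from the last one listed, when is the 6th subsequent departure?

Mar 27 2023

Every date is a Monday; gaps 28, 35, 28, 28, 35, 28 days.
Each is the last Monday of its month (at least one falls on the 29th or later, ruling out '4th Monday').
October 2022 ends with Monday Oct 31 2022.
November 2022 ends with Monday Nov 28 2022.
December 2022 ends with Monday Dec 26 2022.
Last Monday of January 2023: Jan 30 2023.
Last Monday of February 2023: Feb 27 2023.
Last Monday of March 2023: Mar 27 2023.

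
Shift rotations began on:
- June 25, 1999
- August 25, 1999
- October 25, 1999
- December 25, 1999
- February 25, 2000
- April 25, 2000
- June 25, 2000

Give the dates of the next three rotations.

August 25, 2000; October 25, 2000; December 25, 2000

Each date is the 25th; the gaps (61, 61, 61, 62, 60, 61) track the month lengths.
The rule is the 25th of every 2 months.
August 2000: August 25, 2000.
Next: October 2000 → October 25, 2000.
December 2000: December 25, 2000.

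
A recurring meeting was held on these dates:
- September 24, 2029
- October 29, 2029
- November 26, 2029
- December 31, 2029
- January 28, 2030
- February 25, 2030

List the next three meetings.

March 25, 2030; April 29, 2030; May 27, 2030

These are Mondays with 35, 28, 35, 28, 28-day gaps.
Each is the final Monday of its month — October 29, 2029 is past the 28th, so '4th Monday' doesn't fit.
Last Monday of March 2030: March 25, 2030.
April 2030 ends with Monday April 29, 2030.
May 2030 ends with Monday May 27, 2030.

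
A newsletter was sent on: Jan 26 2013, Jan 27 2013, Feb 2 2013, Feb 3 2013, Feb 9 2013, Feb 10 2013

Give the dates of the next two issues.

Gaps: 1, 6, 1, 6, 1 days — not constant, but cyclic with period 2.
The events fall on every Saturday and Sunday.
Next Saturday: Feb 16 2013.
The following Sunday is Feb 17 2013.

Feb 16 2013, Feb 17 2013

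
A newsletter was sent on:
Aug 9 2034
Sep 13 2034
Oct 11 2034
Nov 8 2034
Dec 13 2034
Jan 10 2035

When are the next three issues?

All dates are Wednesdays, 35, 28, 28, 35, 28 days apart.
Specifically, the 2nd Wednesday of each month.
2nd Wednesday of February 2035: Feb 14 2035.
March 2035 — 2nd Wednesday is Mar 14 2035.
2nd Wednesday of April 2035: Apr 11 2035.

Feb 14 2035, Mar 14 2035, Apr 11 2035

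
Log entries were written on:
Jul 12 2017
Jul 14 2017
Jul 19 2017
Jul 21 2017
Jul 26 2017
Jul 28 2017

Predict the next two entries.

Aug 2 2017, Aug 4 2017

Gaps: 2, 5, 2, 5, 2 days — not constant, but cyclic with period 2.
The events fall on every Wednesday and Friday.
The following Wednesday is Aug 2 2017.
The following Friday is Aug 4 2017.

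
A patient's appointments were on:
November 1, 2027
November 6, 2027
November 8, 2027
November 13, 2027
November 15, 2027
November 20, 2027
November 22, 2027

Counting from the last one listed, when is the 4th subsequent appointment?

Gaps: 5, 2, 5, 2, 5, 2 days — not constant, but cyclic with period 2.
The events fall on every Monday and Saturday.
Next Saturday: November 27, 2027.
Next Monday: November 29, 2027.
Next Saturday: December 4, 2027.
Next Monday: December 6, 2027.

December 6, 2027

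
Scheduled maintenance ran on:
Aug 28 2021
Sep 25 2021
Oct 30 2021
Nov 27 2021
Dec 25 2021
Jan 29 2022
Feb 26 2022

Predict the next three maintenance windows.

All Saturdays; the gaps (28, 35, 28, 28, 35, 28) vary with month length.
This is the last Saturday of each month.
March 2022 ends with Saturday Mar 26 2022.
Last Saturday of April 2022: Apr 30 2022.
Last Saturday of May 2022: May 28 2022.

Mar 26 2022, Apr 30 2022, May 28 2022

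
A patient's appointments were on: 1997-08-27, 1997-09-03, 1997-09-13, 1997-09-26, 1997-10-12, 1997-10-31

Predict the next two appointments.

1997-11-22, 1997-12-17

Intervals are 7, 10, 13, 16, 19 days — an arithmetic progression with common difference 3.
Next gap: 22 days. 1997-10-31 + 22 days = 1997-11-22.
Next gap: 25 days. 1997-11-22 + 25 days = 1997-12-17.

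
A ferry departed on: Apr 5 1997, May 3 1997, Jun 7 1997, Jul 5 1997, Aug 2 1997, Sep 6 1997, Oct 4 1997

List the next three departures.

Nov 1 1997, Dec 6 1997, Jan 3 1998

Gaps: 28, 35, 28, 28, 35, 28 days — a mix of 28 and 35. Every date is a Saturday.
Each is the 1st Saturday of its month.
November 1997 — 1st Saturday is Nov 1 1997.
1st Saturday of December 1997: Dec 6 1997.
January 1998 — 1st Saturday is Jan 3 1998.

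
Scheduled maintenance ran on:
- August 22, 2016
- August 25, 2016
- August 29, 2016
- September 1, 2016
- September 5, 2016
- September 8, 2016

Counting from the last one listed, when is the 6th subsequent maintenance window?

Gaps: 3, 4, 3, 4, 3 days — not constant, but cyclic with period 2.
The events fall on every Monday and Thursday.
Next Monday: September 12, 2016.
The following Thursday is September 15, 2016.
The following Monday is September 19, 2016.
Next Thursday: September 22, 2016.
The following Monday is September 26, 2016.
The following Thursday is September 29, 2016.

September 29, 2016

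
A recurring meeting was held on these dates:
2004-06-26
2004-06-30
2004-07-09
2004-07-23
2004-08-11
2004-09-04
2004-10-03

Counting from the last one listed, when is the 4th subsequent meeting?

The spacing grows by 5 each time: 4, 9, 14, 19, 24, 29 days.
Next gap: 34 days. 2004-10-03 + 34 days = 2004-11-06.
Next gap: 39 days. 2004-11-06 + 39 days = 2004-12-15.
Next gap: 44 days. 2004-12-15 + 44 days = 2005-01-28.
Next gap: 49 days. 2005-01-28 + 49 days = 2005-03-18.

2005-03-18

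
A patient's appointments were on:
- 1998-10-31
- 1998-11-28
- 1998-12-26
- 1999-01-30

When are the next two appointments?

These are Saturdays with 28, 28, 35-day gaps.
Each is the final Saturday of its month — 1998-10-31 is past the 28th, so '4th Saturday' doesn't fit.
Last Saturday of February 1999: 1999-02-27.
March 1999 ends with Saturday 1999-03-27.

1999-02-27, 1999-03-27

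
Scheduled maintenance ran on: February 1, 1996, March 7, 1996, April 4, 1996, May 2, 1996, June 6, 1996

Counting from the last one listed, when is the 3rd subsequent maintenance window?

These are Thursdays at 28- or 35-day spacing (35, 28, 28, 35).
The pattern: 1st Thursday of the month.
1st Thursday of July 1996: July 4, 1996.
1st Thursday of August 1996: August 1, 1996.
September 1996 — 1st Thursday is September 5, 1996.

September 5, 1996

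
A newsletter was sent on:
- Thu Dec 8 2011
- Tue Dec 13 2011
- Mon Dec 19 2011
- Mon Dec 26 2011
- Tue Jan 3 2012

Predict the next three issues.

The spacing grows by 1 each time: 5, 6, 7, 8 days.
Next gap: 9 days. Tue Jan 3 2012 + 9 days = Thu Jan 12 2012.
Next gap: 10 days. Thu Jan 12 2012 + 10 days = Sun Jan 22 2012.
Next gap: 11 days. Sun Jan 22 2012 + 11 days = Thu Feb 2 2012.

Thu Jan 12 2012, Sun Jan 22 2012, Thu Feb 2 2012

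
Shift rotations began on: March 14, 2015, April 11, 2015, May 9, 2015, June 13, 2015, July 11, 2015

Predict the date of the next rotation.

August 8, 2015

These are Saturdays at 28- or 35-day spacing (28, 28, 35, 28).
The pattern: 2nd Saturday of the month.
2nd Saturday of August 2015: August 8, 2015.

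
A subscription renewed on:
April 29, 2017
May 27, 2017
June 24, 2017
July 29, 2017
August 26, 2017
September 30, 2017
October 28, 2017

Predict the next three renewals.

All Saturdays; the gaps (28, 28, 35, 28, 35, 28) vary with month length.
This is the last Saturday of each month.
November 2017 ends with Saturday November 25, 2017.
Last Saturday of December 2017: December 30, 2017.
January 2018 ends with Saturday January 27, 2018.

November 25, 2017; December 30, 2017; January 27, 2018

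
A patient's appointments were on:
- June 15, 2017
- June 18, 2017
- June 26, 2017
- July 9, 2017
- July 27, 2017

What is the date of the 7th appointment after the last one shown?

Gaps: 3, 8, 13, 18 days — each gap is 5 larger than the previous one.
Next gap: 23 days. July 27, 2017 + 23 days = August 19, 2017.
Next gap: 28 days. August 19, 2017 + 28 days = September 16, 2017.
Next gap: 33 days. September 16, 2017 + 33 days = October 19, 2017.
Next gap: 38 days. October 19, 2017 + 38 days = November 26, 2017.
Next gap: 43 days. November 26, 2017 + 43 days = January 8, 2018.
Next gap: 48 days. January 8, 2018 + 48 days = February 25, 2018.
Next gap: 53 days. February 25, 2018 + 53 days = April 19, 2018.

April 19, 2018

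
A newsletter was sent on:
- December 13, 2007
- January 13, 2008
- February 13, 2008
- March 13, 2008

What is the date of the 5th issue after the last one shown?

August 13, 2008

The day-of-month is always 13 (31, 31, 29 days between events).
So this recurs on the 13th of each month.
April 2008: April 13, 2008.
May 2008: May 13, 2008.
June 2008: June 13, 2008.
July 2008: July 13, 2008.
August 2008: August 13, 2008.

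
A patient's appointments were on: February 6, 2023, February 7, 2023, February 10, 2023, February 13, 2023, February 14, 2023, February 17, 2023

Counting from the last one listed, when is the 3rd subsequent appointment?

February 24, 2023

Every event lands on a Monday or Tuesday or Friday (gaps cycle 1, 3, 3, 1, 3).
So the schedule is: every Monday, Tuesday and Friday.
The following Monday is February 20, 2023.
The following Tuesday is February 21, 2023.
The following Friday is February 24, 2023.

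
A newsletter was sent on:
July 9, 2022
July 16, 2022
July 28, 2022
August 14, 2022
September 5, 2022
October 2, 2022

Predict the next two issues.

November 3, 2022; December 10, 2022

The spacing grows by 5 each time: 7, 12, 17, 22, 27 days.
Next gap: 32 days. October 2, 2022 + 32 days = November 3, 2022.
Next gap: 37 days. November 3, 2022 + 37 days = December 10, 2022.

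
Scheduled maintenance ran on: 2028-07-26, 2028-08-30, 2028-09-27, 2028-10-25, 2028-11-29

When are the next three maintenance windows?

2028-12-27, 2029-01-31, 2029-02-28

These are Wednesdays with 35, 28, 28, 35-day gaps.
Each is the final Wednesday of its month — 2028-08-30 is past the 28th, so '4th Wednesday' doesn't fit.
Last Wednesday of December 2028: 2028-12-27.
Last Wednesday of January 2029: 2029-01-31.
Last Wednesday of February 2029: 2029-02-28.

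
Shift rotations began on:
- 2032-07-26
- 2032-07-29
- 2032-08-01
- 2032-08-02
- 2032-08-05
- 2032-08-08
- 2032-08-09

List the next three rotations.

2032-08-12, 2032-08-15, 2032-08-16

Gaps: 3, 3, 1, 3, 3, 1 days — not constant, but cyclic with period 3.
The events fall on every Monday, Thursday and Sunday.
Next Thursday: 2032-08-12.
The following Sunday is 2032-08-15.
The following Monday is 2032-08-16.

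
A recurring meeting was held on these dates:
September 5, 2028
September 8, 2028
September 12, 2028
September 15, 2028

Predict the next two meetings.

Gaps: 3, 4, 3 days — not constant, but cyclic with period 2.
The events fall on every Tuesday and Friday.
The following Tuesday is September 19, 2028.
Next Friday: September 22, 2028.

September 19, 2028; September 22, 2028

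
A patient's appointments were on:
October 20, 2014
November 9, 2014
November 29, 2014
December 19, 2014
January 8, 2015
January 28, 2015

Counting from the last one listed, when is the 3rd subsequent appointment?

Gaps between consecutive events: 20, 20, 20, 20, 20 days — a constant 20-day interval.
January 28, 2015 + 20 days = February 17, 2015.
February 17, 2015 + 20 days = March 9, 2015.
March 9, 2015 + 20 days = March 29, 2015.

March 29, 2015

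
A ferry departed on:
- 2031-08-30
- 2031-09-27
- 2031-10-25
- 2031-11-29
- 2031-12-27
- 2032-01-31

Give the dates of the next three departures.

All Saturdays; the gaps (28, 28, 35, 28, 35) vary with month length.
This is the last Saturday of each month.
Last Saturday of February 2032: 2032-02-28.
March 2032 ends with Saturday 2032-03-27.
April 2032 ends with Saturday 2032-04-24.

2032-02-28, 2032-03-27, 2032-04-24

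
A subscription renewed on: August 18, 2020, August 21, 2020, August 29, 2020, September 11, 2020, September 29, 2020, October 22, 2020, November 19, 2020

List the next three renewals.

December 22, 2020; January 29, 2021; March 13, 2021

Intervals are 3, 8, 13, 18, 23, 28 days — an arithmetic progression with common difference 5.
Next gap: 33 days. November 19, 2020 + 33 days = December 22, 2020.
Next gap: 38 days. December 22, 2020 + 38 days = January 29, 2021.
Next gap: 43 days. January 29, 2021 + 43 days = March 13, 2021.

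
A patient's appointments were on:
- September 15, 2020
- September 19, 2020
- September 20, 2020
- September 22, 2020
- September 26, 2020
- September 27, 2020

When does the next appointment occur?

September 29, 2020

Gaps: 4, 1, 2, 4, 1 days — not constant, but cyclic with period 3.
The events fall on every Tuesday, Saturday and Sunday.
Next Tuesday: September 29, 2020.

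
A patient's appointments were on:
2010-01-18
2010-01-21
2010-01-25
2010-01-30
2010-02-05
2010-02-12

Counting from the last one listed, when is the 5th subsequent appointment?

Intervals are 3, 4, 5, 6, 7 days — an arithmetic progression with common difference 1.
Next gap: 8 days. 2010-02-12 + 8 days = 2010-02-20.
Next gap: 9 days. 2010-02-20 + 9 days = 2010-03-01.
Next gap: 10 days. 2010-03-01 + 10 days = 2010-03-11.
Next gap: 11 days. 2010-03-11 + 11 days = 2010-03-22.
Next gap: 12 days. 2010-03-22 + 12 days = 2010-04-03.

2010-04-03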